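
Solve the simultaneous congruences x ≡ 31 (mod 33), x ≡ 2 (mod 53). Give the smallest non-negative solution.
x ≡ 691 (mod 1749); the representative in [0, 1749) is 691

The moduli 33, 53 are pairwise coprime, so by the CRT there is a unique solution mod 33·53 = 1749.
Solve by successive substitution. Start with x ≡ 31 (mod 33).
  Combine with x ≡ 2 (mod 53): write x = 31 + 33·t and require 31 + 33·t ≡ 2 (mod 53), i.e. 33·t ≡ 2 − 31 ≡ 24 (mod 53). Since 33^(−1) ≡ 45 (mod 53), t ≡ 45·24 ≡ 20 (mod 53). So x ≡ 31 + 33·20 = 691 (mod 1749).
Unique solution in [0, 1749): x = 691.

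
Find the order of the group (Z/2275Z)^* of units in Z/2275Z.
(Z/2275Z)^* consists of the classes a with gcd(a, 2275) = 1, so its order is φ(2275). φ is multiplicative, with φ(p^e) = p^e − p^(e−1). Factorise 2275 = 5^2 · 7 · 13. Then
  φ(2275) = (5^2 − 5^1) · (7 − 1) · (13 − 1) = 20 · 6 · 12 = 1440.
Thus |(Z/2275Z)^*| = 1440.

Final answer: |(Z/2275Z)^*| = 1440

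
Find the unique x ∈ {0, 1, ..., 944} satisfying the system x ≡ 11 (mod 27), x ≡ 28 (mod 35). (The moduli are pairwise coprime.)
x ≡ 308 (mod 945); the representative in [0, 945) is 308

The moduli 27, 35 are pairwise coprime, so by the CRT there is a unique solution mod 27·35 = 945.
Solve by successive substitution. Start with x ≡ 11 (mod 27).
  Combine with x ≡ 28 (mod 35): write x = 11 + 27·t and require 11 + 27·t ≡ 28 (mod 35), i.e. 27·t ≡ 28 − 11 ≡ 17 (mod 35). Since 27^(−1) ≡ 13 (mod 35), t ≡ 13·17 ≡ 11 (mod 35). So x ≡ 11 + 27·11 = 308 (mod 945).
Unique solution in [0, 945): x = 308.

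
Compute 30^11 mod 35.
Use repeated squaring. Binary(11) = 1011. Walk through the bits of the exponent 11 left-to-right: at each bit after the leading one, square the running value, then multiply by 30 if the bit is 1 (always reducing mod 35):
  bit 1 = 1 (leading): start with 30.
  bit 2 = 0: square 30^2 = 900 ≡ 25 (mod 35).
  bit 3 = 1: square 25^2 = 625 ≡ 30; bit is 1, so multiply 30·30 = 900 ≡ 25 (mod 35).
  bit 4 = 1: square 25^2 = 625 ≡ 30; bit is 1, so multiply 30·30 = 900 ≡ 25 (mod 35).
Final value: 30^11 ≡ 25 (mod 35).

Final answer: 25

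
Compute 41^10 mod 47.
18

Use repeated squaring. Binary(10) = 1010. Walk through the bits of the exponent 10 left-to-right: at each bit after the leading one, square the running value, then multiply by 41 if the bit is 1 (always reducing mod 47):
  bit 1 = 1 (leading): start with 41.
  bit 2 = 0: square 41^2 = 1681 ≡ 36 (mod 47).
  bit 3 = 1: square 36^2 = 1296 ≡ 27; bit is 1, so multiply 27·41 = 1107 ≡ 26 (mod 47).
  bit 4 = 0: square 26^2 = 676 ≡ 18 (mod 47).
Final value: 41^10 ≡ 18 (mod 47).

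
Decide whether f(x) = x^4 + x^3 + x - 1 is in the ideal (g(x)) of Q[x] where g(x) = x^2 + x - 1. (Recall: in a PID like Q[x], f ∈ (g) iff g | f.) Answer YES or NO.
In Q[x] the ideal (g) consists of all multiples of g, so f ∈ (g) iff g | f, i.e. iff the remainder of f on division by g is 0. Divide f by g (g is monic, so eliminate the leading term of the running remainder at each step):
  leading term x^4: subtract (x^2)·g(x) = x^4 + x^3 - x^2, leaving x^2 + x - 1
  leading term x^2: subtract (1)·g(x) = x^2 + x - 1, leaving 0
The remainder is 0, so f(x) = g(x) · h(x) with h(x) = x^2 + 1. Hence g | f, i.e. f ∈ (g).

Final answer: YES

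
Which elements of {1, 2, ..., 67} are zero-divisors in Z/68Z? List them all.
nonzero zero-divisors of Z/68Z = {2, 4, 6, 8, 10, 12, 14, 16, 17, 18, 20, 22, 24, 26, 28, 30, 32, 34, 36, 38, 40, 42, 44, 46, 48, 50, 51, 52, 54, 56, 58, 60, 62, 64, 66}

An element a ∈ Z/68Z (with a ≠ 0) is a zero-divisor iff gcd(a, 68) > 1 (because a is a unit precisely when gcd(a, n) = 1, and in Z/nZ every nonzero, non-unit element is a zero-divisor). Scan a = 1, ..., 67 and keep those with gcd(a, 68) > 1:
  gcd(2, 68) = 2, gcd(4, 68) = 4, gcd(6, 68) = 2, gcd(8, 68) = 4, gcd(10, 68) = 2, gcd(12, 68) = 4, gcd(14, 68) = 2, gcd(16, 68) = 4, gcd(17, 68) = 17, gcd(18, 68) = 2, gcd(20, 68) = 4, gcd(22, 68) = 2, gcd(24, 68) = 4, gcd(26, 68) = 2, gcd(28, 68) = 4, gcd(30, 68) = 2, gcd(32, 68) = 4, gcd(34, 68) = 34, gcd(36, 68) = 4, gcd(38, 68) = 2, gcd(40, 68) = 4, gcd(42, 68) = 2, gcd(44, 68) = 4, gcd(46, 68) = 2, gcd(48, 68) = 4, gcd(50, 68) = 2, gcd(51, 68) = 17, gcd(52, 68) = 4, gcd(54, 68) = 2, gcd(56, 68) = 4, gcd(58, 68) = 2, gcd(60, 68) = 4, gcd(62, 68) = 2, gcd(64, 68) = 4, gcd(66, 68) = 2.
All other a ∈ {1, ..., 67} have gcd(a, 68) = 1 and are units. So the nonzero zero-divisors are exactly the 35 values of a appearing in this scan.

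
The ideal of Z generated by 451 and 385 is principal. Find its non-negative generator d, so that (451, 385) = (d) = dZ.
In the PID Z, (a, b) is generated by gcd(a, b). Compute gcd(451, 385) with the extended Euclidean algorithm, tracking rows (r, s, t) with s·451 + t·385 = r:
  row A: (451, 1, 0)   [1·451 + 0·385 = 451]
  row B: (385, 0, 1)   [0·451 + 1·385 = 385]
  451 = 1·385 + 66   → row C = row A − 1·row B = (66, 1, −1)   [check: 1·451 − 1·385 = 66]
  385 = 5·66 + 55   → row D = row B − 5·row C = (55, −5, 6)   [check: −5·451 + 6·385 = 55]
  66 = 1·55 + 11   → row E = row C − 1·row D = (11, 6, −7)   [check: 6·451 − 7·385 = 11]
  55 = 5·11 + 0   → remainder 0, stop. gcd = 11 (last nonzero row E).
So gcd(451, 385) = 11, with Bézout identity 6·451 − 7·385 = 11. Containment (⊇): the Bézout identity exhibits 11 as an element of (451, 385), giving (11) ⊆ (451, 385). Containment (⊆): since 11 | 451 and 11 | 385 (451 = 11·41, 385 = 11·35), every Z-linear combination of 451 and 385 is divisible by 11, so (451, 385) ⊆ (11). Therefore (451, 385) = (11), d = 11.

Final answer: (451, 385) = (11); d = 11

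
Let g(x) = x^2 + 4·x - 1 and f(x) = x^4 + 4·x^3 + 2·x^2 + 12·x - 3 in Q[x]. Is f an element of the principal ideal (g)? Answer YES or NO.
In Q[x] the ideal (g) consists of all multiples of g, so f ∈ (g) iff g | f, i.e. iff the remainder of f on division by g is 0. Divide f by g (g is monic, so eliminate the leading term of the running remainder at each step):
  leading term x^4: subtract (x^2)·g(x) = x^4 + 4·x^3 - x^2, leaving 3·x^2 + 12·x - 3
  leading term 3·x^2: subtract (3)·g(x) = 3·x^2 + 12·x - 3, leaving 0
The remainder is 0, so f(x) = g(x) · h(x) with h(x) = x^2 + 3. Hence g | f, i.e. f ∈ (g).

Final answer: YES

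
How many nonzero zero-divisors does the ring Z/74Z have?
In Z/74Z each nonzero element is either a unit (gcd with 74 is 1) or a zero-divisor (gcd > 1). The number of units is φ(74): factorise 74 = 2 · 37, so φ(74) = (2 − 1) · (37 − 1) = 1 · 36 = 36. The nonzero elements number 74 − 1 = 73. Hence the nonzero zero-divisors number 73 − 36 = 37.

Final answer: Z/74Z has 37 nonzero zero-divisors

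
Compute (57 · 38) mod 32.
Reduce the factors first: 57 ≡ 25, 38 ≡ 6 (mod 32), so 57 · 38 ≡ 25 · 6 (mod 32). 25 · 6 = 150. Dividing by 32: 150 = 4·32 + 22. So (57 · 38) mod 32 = 22.

Final answer: 22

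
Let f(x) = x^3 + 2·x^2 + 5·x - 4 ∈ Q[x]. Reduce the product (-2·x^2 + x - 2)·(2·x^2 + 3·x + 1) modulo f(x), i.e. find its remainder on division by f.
First multiply in Q[x] without reducing: a · b = -4·x^4 - 4·x^3 - 3·x^2 - 5·x - 2. Now divide by f(x) = x^3 + 2·x^2 + 5·x - 4, eliminating the leading term at each step:
  leading term -4·x^4: subtract (-4·x)·f(x) = -4·x^4 - 8·x^3 - 20·x^2 + 16·x, leaving 4·x^3 + 17·x^2 - 21·x - 2
  leading term 4·x^3: subtract (4)·f(x) = 4·x^3 + 8·x^2 + 20·x - 16, leaving 9·x^2 - 41·x + 14
The degree is now < 3, so this is the remainder. Hence a · b ≡ 9·x^2 - 41·x + 14 in Q[x]/(f).

Final answer: a · b ≡ 9·x^2 - 41·x + 14 (mod f(x))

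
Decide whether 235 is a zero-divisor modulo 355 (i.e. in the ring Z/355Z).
gcd(235, 355) = 5 > 1, so 235 is not a unit in Z/355Z. In Z/nZ every nonzero non-unit is a zero-divisor: explicitly, take b = 355/gcd = 71 ≠ 0 (mod 355); then 235·71 = 16685 = 47·355, i.e. 235·71 ≡ 0 (mod 355). So 235 is a zero-divisor.

Final answer: YES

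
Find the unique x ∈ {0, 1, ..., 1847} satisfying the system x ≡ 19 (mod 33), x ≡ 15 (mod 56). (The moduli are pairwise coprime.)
The moduli 33, 56 are pairwise coprime, so by the CRT there is a unique solution mod 33·56 = 1848.
Solve by successive substitution. Start with x ≡ 19 (mod 33).
  Combine with x ≡ 15 (mod 56): write x = 19 + 33·t and require 19 + 33·t ≡ 15 (mod 56), i.e. 33·t ≡ 15 − 19 ≡ 52 (mod 56). Since 33^(−1) ≡ 17 (mod 56), t ≡ 17·52 ≡ 44 (mod 56). So x ≡ 19 + 33·44 = 1471 (mod 1848).
Unique solution in [0, 1848): x = 1471.

Final answer: x ≡ 1471 (mod 1848); the representative in [0, 1848) is 1471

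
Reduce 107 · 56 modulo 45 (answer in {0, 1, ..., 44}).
7

Reduce the factors first: 107 ≡ 17, 56 ≡ 11 (mod 45), so 107 · 56 ≡ 17 · 11 (mod 45). 17 · 11 = 187. Dividing by 45: 187 = 4·45 + 7. So (107 · 56) mod 45 = 7.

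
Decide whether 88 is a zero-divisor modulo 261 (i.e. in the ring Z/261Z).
gcd(88, 261) = 1, so 88 is a unit in Z/261Z (it has a multiplicative inverse). A unit cannot be a zero-divisor: if 88·b ≡ 0 then multiplying both sides by 88^(−1) gives b ≡ 0. So 88 is not a zero-divisor.

Final answer: NO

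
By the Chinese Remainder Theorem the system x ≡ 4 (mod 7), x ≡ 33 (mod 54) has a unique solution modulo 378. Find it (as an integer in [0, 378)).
The moduli 7, 54 are pairwise coprime, so by the CRT there is a unique solution mod 7·54 = 378.
Solve by successive substitution. Start with x ≡ 4 (mod 7).
  Combine with x ≡ 33 (mod 54): write x = 4 + 7·t and require 4 + 7·t ≡ 33 (mod 54), i.e. 7·t ≡ 33 − 4 ≡ 29 (mod 54). Since 7^(−1) ≡ 31 (mod 54), t ≡ 31·29 ≡ 35 (mod 54). So x ≡ 4 + 7·35 = 249 (mod 378).
Unique solution in [0, 378): x = 249.

Final answer: x ≡ 249 (mod 378); the representative in [0, 378) is 249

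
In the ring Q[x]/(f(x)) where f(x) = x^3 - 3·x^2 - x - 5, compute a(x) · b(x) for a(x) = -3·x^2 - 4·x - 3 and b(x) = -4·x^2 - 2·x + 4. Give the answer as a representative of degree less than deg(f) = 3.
First multiply in Q[x] without reducing: a · b = 12·x^4 + 22·x^3 + 8·x^2 - 10·x - 12. Now divide by f(x) = x^3 - 3·x^2 - x - 5, eliminating the leading term at each step:
  leading term 12·x^4: subtract (12·x)·f(x) = 12·x^4 - 36·x^3 - 12·x^2 - 60·x, leaving 58·x^3 + 20·x^2 + 50·x - 12
  leading term 58·x^3: subtract (58)·f(x) = 58·x^3 - 174·x^2 - 58·x - 290, leaving 194·x^2 + 108·x + 278
The degree is now < 3, so this is the remainder. Hence a · b ≡ 194·x^2 + 108·x + 278 in Q[x]/(f).

Final answer: a · b ≡ 194·x^2 + 108·x + 278 (mod f(x))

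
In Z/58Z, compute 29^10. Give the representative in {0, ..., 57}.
Use repeated squaring. Binary(10) = 1010. Walk through the bits of the exponent 10 left-to-right: at each bit after the leading one, square the running value, then multiply by 29 if the bit is 1 (always reducing mod 58):
  bit 1 = 1 (leading): start with 29.
  bit 2 = 0: square 29^2 = 841 ≡ 29 (mod 58).
  bit 3 = 1: square 29^2 = 841 ≡ 29; bit is 1, so multiply 29·29 = 841 ≡ 29 (mod 58).
  bit 4 = 0: square 29^2 = 841 ≡ 29 (mod 58).
Final value: 29^10 ≡ 29 (mod 58).

Final answer: 29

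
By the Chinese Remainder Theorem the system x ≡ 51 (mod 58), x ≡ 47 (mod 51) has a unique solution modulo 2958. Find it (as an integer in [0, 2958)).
x ≡ 863 (mod 2958); the representative in [0, 2958) is 863

The moduli 58, 51 are pairwise coprime, so by the CRT there is a unique solution mod 58·51 = 2958.
Solve by successive substitution. Start with x ≡ 51 (mod 58).
  Combine with x ≡ 47 (mod 51): write x = 51 + 58·t and require 51 + 58·t ≡ 47 (mod 51), i.e. 58·t ≡ 47 − 51 ≡ 47 (mod 51). Since 58^(−1) ≡ 22 (mod 51) (58 ≡ 7 (mod 51)), t ≡ 22·47 ≡ 14 (mod 51). So x ≡ 51 + 58·14 = 863 (mod 2958).
Unique solution in [0, 2958): x = 863.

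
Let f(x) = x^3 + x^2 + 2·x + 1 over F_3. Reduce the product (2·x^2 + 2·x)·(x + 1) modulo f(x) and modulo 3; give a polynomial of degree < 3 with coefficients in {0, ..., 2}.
a · b ≡ 2·x^2 + x + 1 (mod f(x))

Multiply as integer polynomials: a · b = 2·x^3 + 4·x^2 + 2·x. Reducing coefficients mod 3: a · b ≡ 2·x^3 + x^2 + 2·x. Now divide by f(x) = x^3 + x^2 + 2·x + 1 in F_3[x], eliminating the leading term at each step:
  leading term 2·x^3: subtract (2)·f(x) = 2·x^3 + 2·x^2 + x + 2, leaving 2·x^2 + x + 1 (coefficients mod 3)
The degree is now < 3, so this is the remainder. Hence a · b ≡ 2·x^2 + x + 1 in F_3[x]/(f).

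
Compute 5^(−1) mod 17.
Apply the extended Euclidean algorithm to (17, 5), tracking rows (r, s, t) with s·17 + t·5 = r. Each division r_prev = q·r_cur + r_new produces the new row as (previous row) − q·(current row):
  row A: (17, 1, 0)   [1·17 + 0·5 = 17]
  row B: (5, 0, 1)   [0·17 + 1·5 = 5]
  17 = 3·5 + 2   → row C = row A − 3·row B = (2, 1, −3)   [check: 1·17 − 3·5 = 2]
  5 = 2·2 + 1   → row D = row B − 2·row C = (1, −2, 7)   [check: −2·17 + 7·5 = 1]
  2 = 2·1 + 0   → remainder 0, stop. gcd = 1 (last nonzero row D).
The gcd is 1, so 5 is invertible mod 17. The last nonzero row gives −2·17 + 7·5 = 1, so t = 7. So 5^(−1) ≡ 7 (mod 17). Verify: 5 · 7 = 35 ≡ 1 (mod 17). ✓

Final answer: 5^(−1) ≡ 7 (mod 17)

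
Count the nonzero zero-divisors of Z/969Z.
In Z/969Z each nonzero element is either a unit (gcd with 969 is 1) or a zero-divisor (gcd > 1). The number of units is φ(969): factorise 969 = 3 · 17 · 19, so φ(969) = (3 − 1) · (17 − 1) · (19 − 1) = 2 · 16 · 18 = 576. The nonzero elements number 969 − 1 = 968. Hence the nonzero zero-divisors number 968 − 576 = 392.

Final answer: Z/969Z has 392 nonzero zero-divisors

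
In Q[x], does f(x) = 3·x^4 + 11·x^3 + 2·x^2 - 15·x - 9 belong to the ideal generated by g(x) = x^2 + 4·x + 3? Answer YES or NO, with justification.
In Q[x] the ideal (g) consists of all multiples of g, so f ∈ (g) iff g | f, i.e. iff the remainder of f on division by g is 0. Divide f by g (g is monic, so eliminate the leading term of the running remainder at each step):
  leading term 3·x^4: subtract (3·x^2)·g(x) = 3·x^4 + 12·x^3 + 9·x^2, leaving -x^3 - 7·x^2 - 15·x - 9
  leading term -x^3: subtract (-x)·g(x) = -x^3 - 4·x^2 - 3·x, leaving -3·x^2 - 12·x - 9
  leading term -3·x^2: subtract (-3)·g(x) = -3·x^2 - 12·x - 9, leaving 0
The remainder is 0, so f(x) = g(x) · h(x) with h(x) = 3·x^2 - x - 3. Hence g | f, i.e. f ∈ (g).

Final answer: YES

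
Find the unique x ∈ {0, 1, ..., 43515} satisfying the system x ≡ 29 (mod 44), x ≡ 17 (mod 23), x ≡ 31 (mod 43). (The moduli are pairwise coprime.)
The moduli 44, 23, 43 are pairwise coprime, so by the CRT there is a unique solution mod 44·23·43 = 43516.
Solve by successive substitution. Start with x ≡ 29 (mod 44).
  Combine with x ≡ 17 (mod 23): write x = 29 + 44·t and require 29 + 44·t ≡ 17 (mod 23), i.e. 44·t ≡ 17 − 29 ≡ 11 (mod 23). Since 44^(−1) ≡ 11 (mod 23) (44 ≡ 21 (mod 23)), t ≡ 11·11 ≡ 6 (mod 23). So x ≡ 29 + 44·6 = 293 (mod 1012).
  Combine with x ≡ 31 (mod 43): write x = 293 + 1012·t and require 293 + 1012·t ≡ 31 (mod 43), i.e. 1012·t ≡ 31 − 293 ≡ 39 (mod 43). Since 1012^(−1) ≡ 15 (mod 43) (1012 ≡ 23 (mod 43)), t ≡ 15·39 ≡ 26 (mod 43). So x ≡ 293 + 1012·26 = 26605 (mod 43516).
Unique solution in [0, 43516): x = 26605.

Final answer: x ≡ 26605 (mod 43516); the representative in [0, 43516) is 26605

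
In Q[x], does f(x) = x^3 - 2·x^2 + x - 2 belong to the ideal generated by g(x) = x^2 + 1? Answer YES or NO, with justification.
In Q[x] the ideal (g) consists of all multiples of g, so f ∈ (g) iff g | f, i.e. iff the remainder of f on division by g is 0. Divide f by g (g is monic, so eliminate the leading term of the running remainder at each step):
  leading term x^3: subtract (x)·g(x) = x^3 + x, leaving -2·x^2 - 2
  leading term -2·x^2: subtract (-2)·g(x) = -2·x^2 - 2, leaving 0
The remainder is 0, so f(x) = g(x) · h(x) with h(x) = x - 2. Hence g | f, i.e. f ∈ (g).

Final answer: YES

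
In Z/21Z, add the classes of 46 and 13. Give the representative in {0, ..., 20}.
17

Reduce the summands first: 46 ≡ 4 (mod 21), so 46 + 13 ≡ 4 + 13 (mod 21). 4 + 13 = 17; 17 = 0·21 + 17, so (46 + 13) mod 21 = 17.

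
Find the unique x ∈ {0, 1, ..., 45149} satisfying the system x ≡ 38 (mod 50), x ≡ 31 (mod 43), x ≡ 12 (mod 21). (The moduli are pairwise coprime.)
x ≡ 6438 (mod 45150); the representative in [0, 45150) is 6438

The moduli 50, 43, 21 are pairwise coprime, so by the CRT there is a unique solution mod 50·43·21 = 45150.
Solve by successive substitution. Start with x ≡ 38 (mod 50).
  Combine with x ≡ 31 (mod 43): write x = 38 + 50·t and require 38 + 50·t ≡ 31 (mod 43), i.e. 50·t ≡ 31 − 38 ≡ 36 (mod 43). Since 50^(−1) ≡ 37 (mod 43) (50 ≡ 7 (mod 43)), t ≡ 37·36 ≡ 42 (mod 43). So x ≡ 38 + 50·42 = 2138 (mod 2150).
  Combine with x ≡ 12 (mod 21): write x = 2138 + 2150·t and require 2138 + 2150·t ≡ 12 (mod 21), i.e. 2150·t ≡ 12 − 2138 ≡ 16 (mod 21). Since 2150^(−1) ≡ 8 (mod 21) (2150 ≡ 8 (mod 21)), t ≡ 8·16 ≡ 2 (mod 21). So x ≡ 2138 + 2150·2 = 6438 (mod 45150).
Unique solution in [0, 45150): x = 6438.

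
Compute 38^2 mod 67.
Use repeated squaring. Binary(2) = 10. Walk through the bits of the exponent 2 left-to-right: at each bit after the leading one, square the running value, then multiply by 38 if the bit is 1 (always reducing mod 67):
  bit 1 = 1 (leading): start with 38.
  bit 2 = 0: square 38^2 = 1444 ≡ 37 (mod 67).
Final value: 38^2 ≡ 37 (mod 67).

Final answer: 37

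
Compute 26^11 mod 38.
30

Use repeated squaring. Binary(11) = 1011. Walk through the bits of the exponent 11 left-to-right: at each bit after the leading one, square the running value, then multiply by 26 if the bit is 1 (always reducing mod 38):
  bit 1 = 1 (leading): start with 26.
  bit 2 = 0: square 26^2 = 676 ≡ 30 (mod 38).
  bit 3 = 1: square 30^2 = 900 ≡ 26; bit is 1, so multiply 26·26 = 676 ≡ 30 (mod 38).
  bit 4 = 1: square 30^2 = 900 ≡ 26; bit is 1, so multiply 26·26 = 676 ≡ 30 (mod 38).
Final value: 26^11 ≡ 30 (mod 38).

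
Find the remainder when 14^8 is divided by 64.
0

Use repeated squaring. Binary(8) = 1000. Walk through the bits of the exponent 8 left-to-right: at each bit after the leading one, square the running value, then multiply by 14 if the bit is 1 (always reducing mod 64):
  bit 1 = 1 (leading): start with 14.
  bit 2 = 0: square 14^2 = 196 ≡ 4 (mod 64).
  bit 3 = 0: square 4^2 = 16 (mod 64).
  bit 4 = 0: square 16^2 = 256 ≡ 0 (mod 64).
Final value: 14^8 ≡ 0 (mod 64).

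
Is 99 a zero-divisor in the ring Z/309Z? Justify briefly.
gcd(99, 309) = 3 > 1, so 99 is not a unit in Z/309Z. In Z/nZ every nonzero non-unit is a zero-divisor: explicitly, take b = 309/gcd = 103 ≠ 0 (mod 309); then 99·103 = 10197 = 33·309, i.e. 99·103 ≡ 0 (mod 309). So 99 is a zero-divisor.

Final answer: YES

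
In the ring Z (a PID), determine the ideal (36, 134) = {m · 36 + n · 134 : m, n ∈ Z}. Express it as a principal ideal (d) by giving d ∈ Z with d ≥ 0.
In the PID Z, (a, b) is generated by gcd(a, b). Compute gcd(134, 36) with the extended Euclidean algorithm, tracking rows (r, s, t) with s·134 + t·36 = r:
  row A: (134, 1, 0)   [1·134 + 0·36 = 134]
  row B: (36, 0, 1)   [0·134 + 1·36 = 36]
  134 = 3·36 + 26   → row C = row A − 3·row B = (26, 1, −3)   [check: 1·134 − 3·36 = 26]
  36 = 1·26 + 10   → row D = row B − 1·row C = (10, −1, 4)   [check: −1·134 + 4·36 = 10]
  26 = 2·10 + 6   → row E = row C − 2·row D = (6, 3, −11)   [check: 3·134 − 11·36 = 6]
  10 = 1·6 + 4   → row F = row D − 1·row E = (4, −4, 15)   [check: −4·134 + 15·36 = 4]
  6 = 1·4 + 2   → row G = row E − 1·row F = (2, 7, −26)   [check: 7·134 − 26·36 = 2]
  4 = 2·2 + 0   → remainder 0, stop. gcd = 2 (last nonzero row G).
So gcd(36, 134) = 2, with Bézout identity 7·134 − 26·36 = 2. Containment (⊇): the Bézout identity exhibits 2 as an element of (36, 134), giving (2) ⊆ (36, 134). Containment (⊆): since 2 | 36 and 2 | 134 (36 = 2·18, 134 = 2·67), every Z-linear combination of 36 and 134 is divisible by 2, so (36, 134) ⊆ (2). Therefore (36, 134) = (2), d = 2.

Final answer: (36, 134) = (2); d = 2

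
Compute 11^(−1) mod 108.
Apply the extended Euclidean algorithm to (108, 11), tracking rows (r, s, t) with s·108 + t·11 = r. Each division r_prev = q·r_cur + r_new produces the new row as (previous row) − q·(current row):
  row A: (108, 1, 0)   [1·108 + 0·11 = 108]
  row B: (11, 0, 1)   [0·108 + 1·11 = 11]
  108 = 9·11 + 9   → row C = row A − 9·row B = (9, 1, −9)   [check: 1·108 − 9·11 = 9]
  11 = 1·9 + 2   → row D = row B − 1·row C = (2, −1, 10)   [check: −1·108 + 10·11 = 2]
  9 = 4·2 + 1   → row E = row C − 4·row D = (1, 5, −49)   [check: 5·108 − 49·11 = 1]
  2 = 2·1 + 0   → remainder 0, stop. gcd = 1 (last nonzero row E).
The gcd is 1, so 11 is invertible mod 108. The last nonzero row gives 5·108 − 49·11 = 1, so t = −49. So 11^(−1) ≡ −49 ≡ 59 (mod 108). Verify: 11 · 59 = 649 ≡ 1 (mod 108). ✓

Final answer: 11^(−1) ≡ 59 (mod 108)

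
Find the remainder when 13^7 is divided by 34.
21

Use repeated squaring. Binary(7) = 111. Walk through the bits of the exponent 7 left-to-right: at each bit after the leading one, square the running value, then multiply by 13 if the bit is 1 (always reducing mod 34):
  bit 1 = 1 (leading): start with 13.
  bit 2 = 1: square 13^2 = 169 ≡ 33; bit is 1, so multiply 33·13 = 429 ≡ 21 (mod 34).
  bit 3 = 1: square 21^2 = 441 ≡ 33; bit is 1, so multiply 33·13 = 429 ≡ 21 (mod 34).
Final value: 13^7 ≡ 21 (mod 34).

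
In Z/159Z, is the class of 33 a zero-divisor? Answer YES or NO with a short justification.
YES

gcd(33, 159) = 3 > 1, so 33 is not a unit in Z/159Z. In Z/nZ every nonzero non-unit is a zero-divisor: explicitly, take b = 159/gcd = 53 ≠ 0 (mod 159); then 33·53 = 1749 = 11·159, i.e. 33·53 ≡ 0 (mod 159). So 33 is a zero-divisor.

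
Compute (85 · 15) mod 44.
Reduce the factors first: 85 ≡ 41 (mod 44), so 85 · 15 ≡ 41 · 15 (mod 44). 41 · 15 = 615. Dividing by 44: 615 = 13·44 + 43. So (85 · 15) mod 44 = 43.

Final answer: 43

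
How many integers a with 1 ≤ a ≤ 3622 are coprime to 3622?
1810

The number of a ∈ {1, ..., 3622} with gcd(a, 3622) = 1 is by definition Euler's totient φ(3622). φ is multiplicative, with φ(p^e) = p^e − p^(e−1). Factorise 3622 = 2 · 1811. Then
  φ(3622) = (2 − 1) · (1811 − 1) = 1 · 1810 = 1810.
So there are 1810 such integers.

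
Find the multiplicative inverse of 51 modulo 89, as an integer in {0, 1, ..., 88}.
51^(−1) ≡ 7 (mod 89)

Apply the extended Euclidean algorithm to (89, 51), tracking rows (r, s, t) with s·89 + t·51 = r. Each division r_prev = q·r_cur + r_new produces the new row as (previous row) − q·(current row):
  row A: (89, 1, 0)   [1·89 + 0·51 = 89]
  row B: (51, 0, 1)   [0·89 + 1·51 = 51]
  89 = 1·51 + 38   → row C = row A − 1·row B = (38, 1, −1)   [check: 1·89 − 1·51 = 38]
  51 = 1·38 + 13   → row D = row B − 1·row C = (13, −1, 2)   [check: −1·89 + 2·51 = 13]
  38 = 2·13 + 12   → row E = row C − 2·row D = (12, 3, −5)   [check: 3·89 − 5·51 = 12]
  13 = 1·12 + 1   → row F = row D − 1·row E = (1, −4, 7)   [check: −4·89 + 7·51 = 1]
  12 = 12·1 + 0   → remainder 0, stop. gcd = 1 (last nonzero row F).
The gcd is 1, so 51 is invertible mod 89. The last nonzero row gives −4·89 + 7·51 = 1, so t = 7. So 51^(−1) ≡ 7 (mod 89). Verify: 51 · 7 = 357 ≡ 1 (mod 89). ✓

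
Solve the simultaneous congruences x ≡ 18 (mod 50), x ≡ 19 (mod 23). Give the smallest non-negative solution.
x ≡ 318 (mod 1150); the representative in [0, 1150) is 318

The moduli 50, 23 are pairwise coprime, so by the CRT there is a unique solution mod 50·23 = 1150.
Solve by successive substitution. Start with x ≡ 18 (mod 50).
  Combine with x ≡ 19 (mod 23): write x = 18 + 50·t and require 18 + 50·t ≡ 19 (mod 23), i.e. 50·t ≡ 19 − 18 ≡ 1 (mod 23). Since 50^(−1) ≡ 6 (mod 23) (50 ≡ 4 (mod 23)), t ≡ 6·1 ≡ 6 (mod 23). So x ≡ 18 + 50·6 = 318 (mod 1150).
Unique solution in [0, 1150): x = 318.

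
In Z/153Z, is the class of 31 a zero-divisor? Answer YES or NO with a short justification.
NO

gcd(31, 153) = 1, so 31 is a unit in Z/153Z (it has a multiplicative inverse). A unit cannot be a zero-divisor: if 31·b ≡ 0 then multiplying both sides by 31^(−1) gives b ≡ 0. So 31 is not a zero-divisor.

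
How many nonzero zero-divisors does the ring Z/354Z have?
Z/354Z has 237 nonzero zero-divisors

In Z/354Z each nonzero element is either a unit (gcd with 354 is 1) or a zero-divisor (gcd > 1). The number of units is φ(354): factorise 354 = 2 · 3 · 59, so φ(354) = (2 − 1) · (3 − 1) · (59 − 1) = 1 · 2 · 58 = 116. The nonzero elements number 354 − 1 = 353. Hence the nonzero zero-divisors number 353 − 116 = 237.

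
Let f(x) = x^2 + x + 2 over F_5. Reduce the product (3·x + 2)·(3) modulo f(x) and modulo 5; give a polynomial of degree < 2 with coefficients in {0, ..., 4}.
a · b ≡ 4·x + 1 (mod f(x))

Multiply as integer polynomials: a · b = 9·x + 6. Reducing coefficients mod 5: a · b ≡ 4·x + 1. This already has degree < 2, so no reduction by f is needed. Hence a · b ≡ 4·x + 1 in F_5[x]/(f).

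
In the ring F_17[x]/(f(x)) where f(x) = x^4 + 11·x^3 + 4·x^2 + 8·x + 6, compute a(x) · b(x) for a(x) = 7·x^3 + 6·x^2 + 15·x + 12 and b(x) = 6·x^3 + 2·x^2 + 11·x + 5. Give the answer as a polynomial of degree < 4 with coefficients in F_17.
a · b ≡ 9·x^3 + 12·x + 2 (mod f(x))

Multiply as integer polynomials: a · b = 42·x^6 + 50·x^5 + 179·x^4 + 203·x^3 + 219·x^2 + 207·x + 60. Reducing coefficients mod 17: a · b ≡ 8·x^6 + 16·x^5 + 9·x^4 + 16·x^3 + 15·x^2 + 3·x + 9. Now divide by f(x) = x^4 + 11·x^3 + 4·x^2 + 8·x + 6 in F_17[x], eliminating the leading term at each step:
  leading term 8·x^6: subtract (8·x^2)·f(x) = 8·x^6 + 3·x^5 + 15·x^4 + 13·x^3 + 14·x^2, leaving 13·x^5 + 11·x^4 + 3·x^3 + x^2 + 3·x + 9 (coefficients mod 17)
  leading term 13·x^5: subtract (13·x)·f(x) = 13·x^5 + 7·x^4 + x^3 + 2·x^2 + 10·x, leaving 4·x^4 + 2·x^3 + 16·x^2 + 10·x + 9 (coefficients mod 17)
  leading term 4·x^4: subtract (4)·f(x) = 4·x^4 + 10·x^3 + 16·x^2 + 15·x + 7, leaving 9·x^3 + 12·x + 2 (coefficients mod 17)
The degree is now < 4, so this is the remainder. Hence a · b ≡ 9·x^3 + 12·x + 2 in F_17[x]/(f).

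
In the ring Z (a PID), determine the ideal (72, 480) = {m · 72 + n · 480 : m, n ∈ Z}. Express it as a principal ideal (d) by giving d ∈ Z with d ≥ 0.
(72, 480) = (24); d = 24

In the PID Z, (a, b) is generated by gcd(a, b). Compute gcd(480, 72) with the extended Euclidean algorithm, tracking rows (r, s, t) with s·480 + t·72 = r:
  row A: (480, 1, 0)   [1·480 + 0·72 = 480]
  row B: (72, 0, 1)   [0·480 + 1·72 = 72]
  480 = 6·72 + 48   → row C = row A − 6·row B = (48, 1, −6)   [check: 1·480 − 6·72 = 48]
  72 = 1·48 + 24   → row D = row B − 1·row C = (24, −1, 7)   [check: −1·480 + 7·72 = 24]
  48 = 2·24 + 0   → remainder 0, stop. gcd = 24 (last nonzero row D).
So gcd(72, 480) = 24, with Bézout identity −1·480 + 7·72 = 24. Containment (⊇): the Bézout identity exhibits 24 as an element of (72, 480), giving (24) ⊆ (72, 480). Containment (⊆): since 24 | 72 and 24 | 480 (72 = 24·3, 480 = 24·20), every Z-linear combination of 72 and 480 is divisible by 24, so (72, 480) ⊆ (24). Therefore (72, 480) = (24), d = 24.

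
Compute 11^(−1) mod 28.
11^(−1) ≡ 23 (mod 28)

Apply the extended Euclidean algorithm to (28, 11), tracking rows (r, s, t) with s·28 + t·11 = r. Each division r_prev = q·r_cur + r_new produces the new row as (previous row) − q·(current row):
  row A: (28, 1, 0)   [1·28 + 0·11 = 28]
  row B: (11, 0, 1)   [0·28 + 1·11 = 11]
  28 = 2·11 + 6   → row C = row A − 2·row B = (6, 1, −2)   [check: 1·28 − 2·11 = 6]
  11 = 1·6 + 5   → row D = row B − 1·row C = (5, −1, 3)   [check: −1·28 + 3·11 = 5]
  6 = 1·5 + 1   → row E = row C − 1·row D = (1, 2, −5)   [check: 2·28 − 5·11 = 1]
  5 = 5·1 + 0   → remainder 0, stop. gcd = 1 (last nonzero row E).
The gcd is 1, so 11 is invertible mod 28. The last nonzero row gives 2·28 − 5·11 = 1, so t = −5. So 11^(−1) ≡ −5 ≡ 23 (mod 28). Verify: 11 · 23 = 253 ≡ 1 (mod 28). ✓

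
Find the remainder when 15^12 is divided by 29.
Use repeated squaring. Binary(12) = 1100. Walk through the bits of the exponent 12 left-to-right: at each bit after the leading one, square the running value, then multiply by 15 if the bit is 1 (always reducing mod 29):
  bit 1 = 1 (leading): start with 15.
  bit 2 = 1: square 15^2 = 225 ≡ 22; bit is 1, so multiply 22·15 = 330 ≡ 11 (mod 29).
  bit 3 = 0: square 11^2 = 121 ≡ 5 (mod 29).
  bit 4 = 0: square 5^2 = 25 (mod 29).
Final value: 15^12 ≡ 25 (mod 29).

Final answer: 25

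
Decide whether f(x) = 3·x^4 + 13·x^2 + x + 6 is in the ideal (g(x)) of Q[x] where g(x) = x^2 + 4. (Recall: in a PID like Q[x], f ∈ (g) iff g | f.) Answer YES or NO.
NO

In Q[x] the ideal (g) consists of all multiples of g, so f ∈ (g) iff g | f, i.e. iff the remainder of f on division by g is 0. Divide f by g (g is monic, so eliminate the leading term of the running remainder at each step):
  leading term 3·x^4: subtract (3·x^2)·g(x) = 3·x^4 + 12·x^2, leaving x^2 + x + 6
  leading term x^2: subtract (1)·g(x) = x^2 + 4, leaving x + 2
The remainder r(x) = x + 2 ≠ 0 (and deg r < deg g), so g ∤ f, i.e. f ∉ (g).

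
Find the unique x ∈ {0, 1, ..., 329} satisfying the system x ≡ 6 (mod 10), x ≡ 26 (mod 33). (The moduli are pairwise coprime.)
The moduli 10, 33 are pairwise coprime, so by the CRT there is a unique solution mod 10·33 = 330.
Solve by successive substitution. Start with x ≡ 6 (mod 10).
  Combine with x ≡ 26 (mod 33): write x = 6 + 10·t and require 6 + 10·t ≡ 26 (mod 33), i.e. 10·t ≡ 26 − 6 ≡ 20 (mod 33). Since 10^(−1) ≡ 10 (mod 33), t ≡ 10·20 ≡ 2 (mod 33). So x ≡ 6 + 10·2 = 26 (mod 330).
Unique solution in [0, 330): x = 26.

Final answer: x ≡ 26 (mod 330); the representative in [0, 330) is 26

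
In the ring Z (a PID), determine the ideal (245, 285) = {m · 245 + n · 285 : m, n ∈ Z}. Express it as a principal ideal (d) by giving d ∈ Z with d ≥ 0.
In the PID Z, (a, b) is generated by gcd(a, b). Compute gcd(285, 245) with the extended Euclidean algorithm, tracking rows (r, s, t) with s·285 + t·245 = r:
  row A: (285, 1, 0)   [1·285 + 0·245 = 285]
  row B: (245, 0, 1)   [0·285 + 1·245 = 245]
  285 = 1·245 + 40   → row C = row A − 1·row B = (40, 1, −1)   [check: 1·285 − 1·245 = 40]
  245 = 6·40 + 5   → row D = row B − 6·row C = (5, −6, 7)   [check: −6·285 + 7·245 = 5]
  40 = 8·5 + 0   → remainder 0, stop. gcd = 5 (last nonzero row D).
So gcd(245, 285) = 5, with Bézout identity −6·285 + 7·245 = 5. Containment (⊇): the Bézout identity exhibits 5 as an element of (245, 285), giving (5) ⊆ (245, 285). Containment (⊆): since 5 | 245 and 5 | 285 (245 = 5·49, 285 = 5·57), every Z-linear combination of 245 and 285 is divisible by 5, so (245, 285) ⊆ (5). Therefore (245, 285) = (5), d = 5.

Final answer: (245, 285) = (5); d = 5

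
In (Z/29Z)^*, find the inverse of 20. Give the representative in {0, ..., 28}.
Apply the extended Euclidean algorithm to (29, 20), tracking rows (r, s, t) with s·29 + t·20 = r. Each division r_prev = q·r_cur + r_new produces the new row as (previous row) − q·(current row):
  row A: (29, 1, 0)   [1·29 + 0·20 = 29]
  row B: (20, 0, 1)   [0·29 + 1·20 = 20]
  29 = 1·20 + 9   → row C = row A − 1·row B = (9, 1, −1)   [check: 1·29 − 1·20 = 9]
  20 = 2·9 + 2   → row D = row B − 2·row C = (2, −2, 3)   [check: −2·29 + 3·20 = 2]
  9 = 4·2 + 1   → row E = row C − 4·row D = (1, 9, −13)   [check: 9·29 − 13·20 = 1]
  2 = 2·1 + 0   → remainder 0, stop. gcd = 1 (last nonzero row E).
The gcd is 1, so 20 is invertible mod 29. The last nonzero row gives 9·29 − 13·20 = 1, so t = −13. So 20^(−1) ≡ −13 ≡ 16 (mod 29). Verify: 20 · 16 = 320 ≡ 1 (mod 29). ✓

Final answer: 20^(−1) ≡ 16 (mod 29)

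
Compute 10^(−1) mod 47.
10^(−1) ≡ 33 (mod 47)

Apply the extended Euclidean algorithm to (47, 10), tracking rows (r, s, t) with s·47 + t·10 = r. Each division r_prev = q·r_cur + r_new produces the new row as (previous row) − q·(current row):
  row A: (47, 1, 0)   [1·47 + 0·10 = 47]
  row B: (10, 0, 1)   [0·47 + 1·10 = 10]
  47 = 4·10 + 7   → row C = row A − 4·row B = (7, 1, −4)   [check: 1·47 − 4·10 = 7]
  10 = 1·7 + 3   → row D = row B − 1·row C = (3, −1, 5)   [check: −1·47 + 5·10 = 3]
  7 = 2·3 + 1   → row E = row C − 2·row D = (1, 3, −14)   [check: 3·47 − 14·10 = 1]
  3 = 3·1 + 0   → remainder 0, stop. gcd = 1 (last nonzero row E).
The gcd is 1, so 10 is invertible mod 47. The last nonzero row gives 3·47 − 14·10 = 1, so t = −14. So 10^(−1) ≡ −14 ≡ 33 (mod 47). Verify: 10 · 33 = 330 ≡ 1 (mod 47). ✓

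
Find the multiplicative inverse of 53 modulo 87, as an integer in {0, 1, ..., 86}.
53^(−1) ≡ 23 (mod 87)

Apply the extended Euclidean algorithm to (87, 53), tracking rows (r, s, t) with s·87 + t·53 = r. Each division r_prev = q·r_cur + r_new produces the new row as (previous row) − q·(current row):
  row A: (87, 1, 0)   [1·87 + 0·53 = 87]
  row B: (53, 0, 1)   [0·87 + 1·53 = 53]
  87 = 1·53 + 34   → row C = row A − 1·row B = (34, 1, −1)   [check: 1·87 − 1·53 = 34]
  53 = 1·34 + 19   → row D = row B − 1·row C = (19, −1, 2)   [check: −1·87 + 2·53 = 19]
  34 = 1·19 + 15   → row E = row C − 1·row D = (15, 2, −3)   [check: 2·87 − 3·53 = 15]
  19 = 1·15 + 4   → row F = row D − 1·row E = (4, −3, 5)   [check: −3·87 + 5·53 = 4]
  15 = 3·4 + 3   → row G = row E − 3·row F = (3, 11, −18)   [check: 11·87 − 18·53 = 3]
  4 = 1·3 + 1   → row H = row F − 1·row G = (1, −14, 23)   [check: −14·87 + 23·53 = 1]
  3 = 3·1 + 0   → remainder 0, stop. gcd = 1 (last nonzero row H).
The gcd is 1, so 53 is invertible mod 87. The last nonzero row gives −14·87 + 23·53 = 1, so t = 23. So 53^(−1) ≡ 23 (mod 87). Verify: 53 · 23 = 1219 ≡ 1 (mod 87). ✓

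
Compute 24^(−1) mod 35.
Apply the extended Euclidean algorithm to (35, 24), tracking rows (r, s, t) with s·35 + t·24 = r. Each division r_prev = q·r_cur + r_new produces the new row as (previous row) − q·(current row):
  row A: (35, 1, 0)   [1·35 + 0·24 = 35]
  row B: (24, 0, 1)   [0·35 + 1·24 = 24]
  35 = 1·24 + 11   → row C = row A − 1·row B = (11, 1, −1)   [check: 1·35 − 1·24 = 11]
  24 = 2·11 + 2   → row D = row B − 2·row C = (2, −2, 3)   [check: −2·35 + 3·24 = 2]
  11 = 5·2 + 1   → row E = row C − 5·row D = (1, 11, −16)   [check: 11·35 − 16·24 = 1]
  2 = 2·1 + 0   → remainder 0, stop. gcd = 1 (last nonzero row E).
The gcd is 1, so 24 is invertible mod 35. The last nonzero row gives 11·35 − 16·24 = 1, so t = −16. So 24^(−1) ≡ −16 ≡ 19 (mod 35). Verify: 24 · 19 = 456 ≡ 1 (mod 35). ✓

Final answer: 24^(−1) ≡ 19 (mod 35)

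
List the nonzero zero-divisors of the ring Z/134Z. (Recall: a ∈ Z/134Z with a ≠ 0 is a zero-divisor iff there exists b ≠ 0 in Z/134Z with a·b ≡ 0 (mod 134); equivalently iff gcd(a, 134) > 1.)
nonzero zero-divisors of Z/134Z = {2, 4, 6, 8, 10, 12, 14, 16, 18, 20, 22, 24, 26, 28, 30, 32, 34, 36, 38, 40, 42, 44, 46, 48, 50, 52, 54, 56, 58, 60, 62, 64, 66, 67, 68, 70, 72, 74, 76, 78, 80, 82, 84, 86, 88, 90, 92, 94, 96, 98, 100, 102, 104, 106, 108, 110, 112, 114, 116, 118, 120, 122, 124, 126, 128, 130, 132}

An element a ∈ Z/134Z (with a ≠ 0) is a zero-divisor iff gcd(a, 134) > 1 (because a is a unit precisely when gcd(a, n) = 1, and in Z/nZ every nonzero, non-unit element is a zero-divisor). Scan a = 1, ..., 133 and keep those with gcd(a, 134) > 1:
  gcd(2, 134) = 2, gcd(4, 134) = 2, gcd(6, 134) = 2, gcd(8, 134) = 2, gcd(10, 134) = 2, gcd(12, 134) = 2, gcd(14, 134) = 2, gcd(16, 134) = 2, gcd(18, 134) = 2, gcd(20, 134) = 2, gcd(22, 134) = 2, gcd(24, 134) = 2, gcd(26, 134) = 2, gcd(28, 134) = 2, gcd(30, 134) = 2, gcd(32, 134) = 2, gcd(34, 134) = 2, gcd(36, 134) = 2, gcd(38, 134) = 2, gcd(40, 134) = 2, gcd(42, 134) = 2, gcd(44, 134) = 2, gcd(46, 134) = 2, gcd(48, 134) = 2, gcd(50, 134) = 2, gcd(52, 134) = 2, gcd(54, 134) = 2, gcd(56, 134) = 2, gcd(58, 134) = 2, gcd(60, 134) = 2, gcd(62, 134) = 2, gcd(64, 134) = 2, gcd(66, 134) = 2, gcd(67, 134) = 67, gcd(68, 134) = 2, gcd(70, 134) = 2, gcd(72, 134) = 2, gcd(74, 134) = 2, gcd(76, 134) = 2, gcd(78, 134) = 2, gcd(80, 134) = 2, gcd(82, 134) = 2, gcd(84, 134) = 2, gcd(86, 134) = 2, gcd(88, 134) = 2, gcd(90, 134) = 2, gcd(92, 134) = 2, gcd(94, 134) = 2, gcd(96, 134) = 2, gcd(98, 134) = 2, gcd(100, 134) = 2, gcd(102, 134) = 2, gcd(104, 134) = 2, gcd(106, 134) = 2, gcd(108, 134) = 2, gcd(110, 134) = 2, gcd(112, 134) = 2, gcd(114, 134) = 2, gcd(116, 134) = 2, gcd(118, 134) = 2, gcd(120, 134) = 2, gcd(122, 134) = 2, gcd(124, 134) = 2, gcd(126, 134) = 2, gcd(128, 134) = 2, gcd(130, 134) = 2, gcd(132, 134) = 2.
All other a ∈ {1, ..., 133} have gcd(a, 134) = 1 and are units. So the nonzero zero-divisors are exactly the 67 values of a appearing in this scan.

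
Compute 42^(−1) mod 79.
42^(−1) ≡ 32 (mod 79)

Apply the extended Euclidean algorithm to (79, 42), tracking rows (r, s, t) with s·79 + t·42 = r. Each division r_prev = q·r_cur + r_new produces the new row as (previous row) − q·(current row):
  row A: (79, 1, 0)   [1·79 + 0·42 = 79]
  row B: (42, 0, 1)   [0·79 + 1·42 = 42]
  79 = 1·42 + 37   → row C = row A − 1·row B = (37, 1, −1)   [check: 1·79 − 1·42 = 37]
  42 = 1·37 + 5   → row D = row B − 1·row C = (5, −1, 2)   [check: −1·79 + 2·42 = 5]
  37 = 7·5 + 2   → row E = row C − 7·row D = (2, 8, −15)   [check: 8·79 − 15·42 = 2]
  5 = 2·2 + 1   → row F = row D − 2·row E = (1, −17, 32)   [check: −17·79 + 32·42 = 1]
  2 = 2·1 + 0   → remainder 0, stop. gcd = 1 (last nonzero row F).
The gcd is 1, so 42 is invertible mod 79. The last nonzero row gives −17·79 + 32·42 = 1, so t = 32. So 42^(−1) ≡ 32 (mod 79). Verify: 42 · 32 = 1344 ≡ 1 (mod 79). ✓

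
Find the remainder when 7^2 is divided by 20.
Use repeated squaring. Binary(2) = 10. Walk through the bits of the exponent 2 left-to-right: at each bit after the leading one, square the running value, then multiply by 7 if the bit is 1 (always reducing mod 20):
  bit 1 = 1 (leading): start with 7.
  bit 2 = 0: square 7^2 = 49 ≡ 9 (mod 20).
Final value: 7^2 ≡ 9 (mod 20).

Final answer: 9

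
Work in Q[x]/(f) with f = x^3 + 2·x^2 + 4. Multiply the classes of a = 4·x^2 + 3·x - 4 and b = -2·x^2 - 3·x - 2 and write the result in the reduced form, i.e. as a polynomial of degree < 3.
a · b ≡ -5·x^2 + 38·x + 16 (mod f(x))

First multiply in Q[x] without reducing: a · b = -8·x^4 - 18·x^3 - 9·x^2 + 6·x + 8. Now divide by f(x) = x^3 + 2·x^2 + 4, eliminating the leading term at each step:
  leading term -8·x^4: subtract (-8·x)·f(x) = -8·x^4 - 16·x^3 - 32·x, leaving -2·x^3 - 9·x^2 + 38·x + 8
  leading term -2·x^3: subtract (-2)·f(x) = -2·x^3 - 4·x^2 - 8, leaving -5·x^2 + 38·x + 16
The degree is now < 3, so this is the remainder. Hence a · b ≡ -5·x^2 + 38·x + 16 in Q[x]/(f).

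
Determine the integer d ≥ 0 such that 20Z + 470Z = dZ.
In the PID Z, (a, b) is generated by gcd(a, b). Compute gcd(470, 20) with the extended Euclidean algorithm, tracking rows (r, s, t) with s·470 + t·20 = r:
  row A: (470, 1, 0)   [1·470 + 0·20 = 470]
  row B: (20, 0, 1)   [0·470 + 1·20 = 20]
  470 = 23·20 + 10   → row C = row A − 23·row B = (10, 1, −23)   [check: 1·470 − 23·20 = 10]
  20 = 2·10 + 0   → remainder 0, stop. gcd = 10 (last nonzero row C).
So gcd(20, 470) = 10, with Bézout identity 1·470 − 23·20 = 10. Containment (⊇): the Bézout identity exhibits 10 as an element of (20, 470), giving (10) ⊆ (20, 470). Containment (⊆): since 10 | 20 and 10 | 470 (20 = 10·2, 470 = 10·47), every Z-linear combination of 20 and 470 is divisible by 10, so (20, 470) ⊆ (10). Therefore (20, 470) = (10), d = 10.

Final answer: (20, 470) = (10); d = 10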